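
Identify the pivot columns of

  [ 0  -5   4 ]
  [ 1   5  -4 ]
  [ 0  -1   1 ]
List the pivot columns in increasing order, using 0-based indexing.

0, 1, 2

R1 <-> R2
  [ 1   5  -4 ]
  [ 0  -5   4 ]
  [ 0  -1   1 ]
R2 → -1/5·R2
  [ 1   5    -4 ]
  [ 0   1  -4/5 ]
  [ 0  -1     1 ]
R3 → R3 + R2
  [ 1  5    -4 ]
  [ 0  1  -4/5 ]
  [ 0  0   1/5 ]
R3 → 5·R3
  [ 1  5    -4 ]
  [ 0  1  -4/5 ]
  [ 0  0     1 ]
R2 → R2 + 4/5·R3
  [ 1  5  -4 ]
  [ 0  1   0 ]
  [ 0  0   1 ]
R1 → R1 + 4·R3
  [ 1  5  0 ]
  [ 0  1  0 ]
  [ 0  0  1 ]
R1 → R1 − 5·R2
  [ 1  0  0 ]
  [ 0  1  0 ]
  [ 0  0  1 ]
Pivot columns are the columns containing a leading 1.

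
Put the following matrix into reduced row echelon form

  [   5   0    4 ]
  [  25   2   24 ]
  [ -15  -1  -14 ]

Multiply R1 by 1/5.
  [   1   0  4/5 ]
  [  25   2   24 ]
  [ -15  -1  -14 ]
Subtract 25 times R1 from R2.
  [   1   0  4/5 ]
  [   0   2    4 ]
  [ -15  -1  -14 ]
Add 15 times R1 to R3.
  [ 1   0  4/5 ]
  [ 0   2    4 ]
  [ 0  -1   -2 ]
Multiply R2 by 1/2.
  [ 1   0  4/5 ]
  [ 0   1    2 ]
  [ 0  -1   -2 ]
Add R2 to R3.
  [ 1  0  4/5 ]
  [ 0  1    2 ]
  [ 0  0    0 ]

[[1, 0, 4/5], [0, 1, 2], [0, 0, 0]]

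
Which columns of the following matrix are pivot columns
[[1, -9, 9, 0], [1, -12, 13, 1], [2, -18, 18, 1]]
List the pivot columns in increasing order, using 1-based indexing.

1, 2, 4

Subtract R1 from R2.
Subtract 2 times R1 from R3.
Multiply R2 by -1/3.
Add 1/3 times R3 to R2.
Add 9 times R2 to R1.
Pivot columns are the columns containing a leading 1.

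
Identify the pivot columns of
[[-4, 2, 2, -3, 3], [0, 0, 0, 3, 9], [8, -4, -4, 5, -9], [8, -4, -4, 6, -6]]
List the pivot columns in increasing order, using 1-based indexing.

1, 4

Multiply r1 by -1/4.
Subtract 8 times r1 from r3.
Subtract 8 times r1 from r4.
Multiply r2 by 1/3.
Add r2 to r3.
Subtract 3/4 times r2 from r1.
Pivot columns are the columns containing a leading 1.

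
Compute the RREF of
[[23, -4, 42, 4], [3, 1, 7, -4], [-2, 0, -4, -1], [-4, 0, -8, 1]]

[[1, 0, 2, 0], [0, 1, 1, 0], [0, 0, 0, 1], [0, 0, 0, 0]]

Multiply R1 by 1/23.
Subtract 3 times R1 from R2.
Add 2 times R1 to R3.
Add 4 times R1 to R4.
Multiply R2 by 23/35.
Add 8/23 times R2 to R3.
Add 16/23 times R2 to R4.
Multiply R3 by -35/59.
Add 13/35 times R3 to R4.
Add 104/35 times R3 to R2.
Subtract 4/23 times R3 from R1.
Add 4/23 times R2 to R1.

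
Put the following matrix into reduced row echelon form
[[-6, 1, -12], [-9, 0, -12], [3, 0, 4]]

Multiply R1 by -1/6.
  [  1  -1/6    2 ]
  [ -9     0  -12 ]
  [  3     0    4 ]
Add 9 times R1 to R2.
  [ 1  -1/6  2 ]
  [ 0  -3/2  6 ]
  [ 3     0  4 ]
Subtract 3 times R1 from R3.
  [ 1  -1/6   2 ]
  [ 0  -3/2   6 ]
  [ 0   1/2  -2 ]
Multiply R2 by -2/3.
  [ 1  -1/6   2 ]
  [ 0     1  -4 ]
  [ 0   1/2  -2 ]
Subtract 1/2 times R2 from R3.
  [ 1  -1/6   2 ]
  [ 0     1  -4 ]
  [ 0     0   0 ]
Add 1/6 times R2 to R1.
  [ 1  0  4/3 ]
  [ 0  1   -4 ]
  [ 0  0    0 ]

[[1, 0, 4/3], [0, 1, -4], [0, 0, 0]]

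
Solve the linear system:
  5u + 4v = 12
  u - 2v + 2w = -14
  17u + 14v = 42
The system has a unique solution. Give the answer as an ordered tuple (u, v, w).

(0, 3, -4)

Form the augmented matrix and row-reduce:
  [  5   4  0  |   12 ]
  [  1  -2  2  |  -14 ]
  [ 17  14  0  |   42 ]
R1 ← 1/5·R1
  [  1  4/5  0  |  12/5 ]
  [  1   -2  2  |   -14 ]
  [ 17   14  0  |    42 ]
R2 ← R2 − R1
  [  1    4/5  0  |   12/5 ]
  [  0  -14/5  2  |  -82/5 ]
  [ 17     14  0  |     42 ]
R3 ← R3 − 17·R1
  [ 1    4/5  0  |   12/5 ]
  [ 0  -14/5  2  |  -82/5 ]
  [ 0    2/5  0  |    6/5 ]
R2 ← -5/14·R2
  [ 1  4/5     0  |  12/5 ]
  [ 0    1  -5/7  |  41/7 ]
  [ 0  2/5     0  |   6/5 ]
R3 ← R3 − 2/5·R2
  [ 1  4/5     0  |  12/5 ]
  [ 0    1  -5/7  |  41/7 ]
  [ 0    0   2/7  |  -8/7 ]
R3 ← 7/2·R3
  [ 1  4/5     0  |  12/5 ]
  [ 0    1  -5/7  |  41/7 ]
  [ 0    0     1  |    -4 ]
R2 ← R2 + 5/7·R3
  [ 1  4/5  0  |  12/5 ]
  [ 0    1  0  |     3 ]
  [ 0    0  1  |    -4 ]
R1 ← R1 − 4/5·R2
  [ 1  0  0  |   0 ]
  [ 0  1  0  |   3 ]
  [ 0  0  1  |  -4 ]
Reading off the last column: u = 0, v = 3, w = -4.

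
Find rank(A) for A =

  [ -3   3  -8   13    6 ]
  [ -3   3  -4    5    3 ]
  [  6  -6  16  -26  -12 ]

rank = 2

ρ1 ← -1/3·ρ1
  [  1  -1  8/3  -13/3   -2 ]
  [ -3   3   -4      5    3 ]
  [  6  -6   16    -26  -12 ]
ρ2 ← ρ2 + 3·ρ1
  [ 1  -1  8/3  -13/3   -2 ]
  [ 0   0    4     -8   -3 ]
  [ 6  -6   16    -26  -12 ]
ρ3 ← ρ3 − 6·ρ1
  [ 1  -1  8/3  -13/3  -2 ]
  [ 0   0    4     -8  -3 ]
  [ 0   0    0      0   0 ]
ρ2 ← 1/4·ρ2
  [ 1  -1  8/3  -13/3    -2 ]
  [ 0   0    1     -2  -3/4 ]
  [ 0   0    0      0     0 ]
ρ1 ← ρ1 − 8/3·ρ2
  [ 1  -1  0   1     0 ]
  [ 0   0  1  -2  -3/4 ]
  [ 0   0  0   0     0 ]
The reduced form has 2 nonzero rows.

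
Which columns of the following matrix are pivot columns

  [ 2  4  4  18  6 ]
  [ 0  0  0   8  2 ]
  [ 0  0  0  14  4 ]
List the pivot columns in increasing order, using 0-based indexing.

0, 3, 4

r1 -> 1/2·r1
  [ 1  2  2   9  3 ]
  [ 0  0  0   8  2 ]
  [ 0  0  0  14  4 ]
r2 -> 1/8·r2
  [ 1  2  2   9    3 ]
  [ 0  0  0   1  1/4 ]
  [ 0  0  0  14    4 ]
r3 -> r3 − 14·r2
  [ 1  2  2  9    3 ]
  [ 0  0  0  1  1/4 ]
  [ 0  0  0  0  1/2 ]
r3 -> 2·r3
  [ 1  2  2  9    3 ]
  [ 0  0  0  1  1/4 ]
  [ 0  0  0  0    1 ]
r2 -> r2 − 1/4·r3
  [ 1  2  2  9  3 ]
  [ 0  0  0  1  0 ]
  [ 0  0  0  0  1 ]
r1 -> r1 − 3·r3
  [ 1  2  2  9  0 ]
  [ 0  0  0  1  0 ]
  [ 0  0  0  0  1 ]
r1 -> r1 − 9·r2
  [ 1  2  2  0  0 ]
  [ 0  0  0  1  0 ]
  [ 0  0  0  0  1 ]
Pivot columns are the columns containing a leading 1.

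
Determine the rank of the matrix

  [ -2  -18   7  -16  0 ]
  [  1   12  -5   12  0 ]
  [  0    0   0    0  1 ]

R1 := -1/2·R1
  [ 1   9  -7/2   8  0 ]
  [ 1  12    -5  12  0 ]
  [ 0   0     0   0  1 ]
R2 := R2 − R1
  [ 1  9  -7/2  8  0 ]
  [ 0  3  -3/2  4  0 ]
  [ 0  0     0  0  1 ]
R2 := 1/3·R2
  [ 1  9  -7/2    8  0 ]
  [ 0  1  -1/2  4/3  0 ]
  [ 0  0     0    0  1 ]
R1 := R1 − 9·R2
  [ 1  0     1   -4  0 ]
  [ 0  1  -1/2  4/3  0 ]
  [ 0  0     0    0  1 ]
The reduced form has 3 nonzero rows.

rank = 3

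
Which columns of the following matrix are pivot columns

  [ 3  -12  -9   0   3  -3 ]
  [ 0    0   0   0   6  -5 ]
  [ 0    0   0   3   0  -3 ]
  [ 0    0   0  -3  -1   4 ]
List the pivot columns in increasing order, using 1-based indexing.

1, 4, 5, 6

Multiply R1 by 1/3.
  [ 1  -4  -3   0   1  -1 ]
  [ 0   0   0   0   6  -5 ]
  [ 0   0   0   3   0  -3 ]
  [ 0   0   0  -3  -1   4 ]
Swap R2 and R3.
  [ 1  -4  -3   0   1  -1 ]
  [ 0   0   0   3   0  -3 ]
  [ 0   0   0   0   6  -5 ]
  [ 0   0   0  -3  -1   4 ]
Multiply R2 by 1/3.
  [ 1  -4  -3   0   1  -1 ]
  [ 0   0   0   1   0  -1 ]
  [ 0   0   0   0   6  -5 ]
  [ 0   0   0  -3  -1   4 ]
Add 3 times R2 to R4.
  [ 1  -4  -3  0   1  -1 ]
  [ 0   0   0  1   0  -1 ]
  [ 0   0   0  0   6  -5 ]
  [ 0   0   0  0  -1   1 ]
Multiply R3 by 1/6.
  [ 1  -4  -3  0   1    -1 ]
  [ 0   0   0  1   0    -1 ]
  [ 0   0   0  0   1  -5/6 ]
  [ 0   0   0  0  -1     1 ]
Add R3 to R4.
  [ 1  -4  -3  0  1    -1 ]
  [ 0   0   0  1  0    -1 ]
  [ 0   0   0  0  1  -5/6 ]
  [ 0   0   0  0  0   1/6 ]
Multiply R4 by 6.
  [ 1  -4  -3  0  1    -1 ]
  [ 0   0   0  1  0    -1 ]
  [ 0   0   0  0  1  -5/6 ]
  [ 0   0   0  0  0     1 ]
Add 5/6 times R4 to R3.
  [ 1  -4  -3  0  1  -1 ]
  [ 0   0   0  1  0  -1 ]
  [ 0   0   0  0  1   0 ]
  [ 0   0   0  0  0   1 ]
Add R4 to R2.
  [ 1  -4  -3  0  1  -1 ]
  [ 0   0   0  1  0   0 ]
  [ 0   0   0  0  1   0 ]
  [ 0   0   0  0  0   1 ]
Add R4 to R1.
  [ 1  -4  -3  0  1  0 ]
  [ 0   0   0  1  0  0 ]
  [ 0   0   0  0  1  0 ]
  [ 0   0   0  0  0  1 ]
Subtract R3 from R1.
  [ 1  -4  -3  0  0  0 ]
  [ 0   0   0  1  0  0 ]
  [ 0   0   0  0  1  0 ]
  [ 0   0   0  0  0  1 ]
Pivot columns are the columns containing a leading 1.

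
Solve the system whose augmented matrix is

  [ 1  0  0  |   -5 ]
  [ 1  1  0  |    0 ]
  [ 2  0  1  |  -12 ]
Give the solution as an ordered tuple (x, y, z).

Subtract r1 from r2.
  [ 1  0  0  |   -5 ]
  [ 0  1  0  |    5 ]
  [ 2  0  1  |  -12 ]
Subtract 2 times r1 from r3.
  [ 1  0  0  |  -5 ]
  [ 0  1  0  |   5 ]
  [ 0  0  1  |  -2 ]
Reading off the last column: x = -5, y = 5, z = -2.

(-5, 5, -2)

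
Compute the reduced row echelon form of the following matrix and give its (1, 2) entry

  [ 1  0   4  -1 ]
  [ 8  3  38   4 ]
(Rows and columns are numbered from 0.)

R2 -> R2 − 8·R1
R2 -> 1/3·R2

2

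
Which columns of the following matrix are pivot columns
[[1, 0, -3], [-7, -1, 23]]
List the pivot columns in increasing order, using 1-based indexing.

R2 := R2 + 7·R1
  [ 1   0  -3 ]
  [ 0  -1   2 ]
R2 := -1·R2
  [ 1  0  -3 ]
  [ 0  1  -2 ]
Pivot columns are the columns containing a leading 1.

1, 2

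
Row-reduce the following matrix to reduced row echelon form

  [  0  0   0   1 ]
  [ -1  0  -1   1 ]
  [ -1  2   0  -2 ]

[[1, 0, 1, 0], [0, 1, 1/2, 0], [0, 0, 0, 1]]

R1 <-> R2
  [ -1  0  -1   1 ]
  [  0  0   0   1 ]
  [ -1  2   0  -2 ]
R1 := -1·R1
  [  1  0  1  -1 ]
  [  0  0  0   1 ]
  [ -1  2  0  -2 ]
R3 := R3 + R1
  [ 1  0  1  -1 ]
  [ 0  0  0   1 ]
  [ 0  2  1  -3 ]
R2 <-> R3
  [ 1  0  1  -1 ]
  [ 0  2  1  -3 ]
  [ 0  0  0   1 ]
R2 := 1/2·R2
  [ 1  0    1    -1 ]
  [ 0  1  1/2  -3/2 ]
  [ 0  0    0     1 ]
R2 := R2 + 3/2·R3
  [ 1  0    1  -1 ]
  [ 0  1  1/2   0 ]
  [ 0  0    0   1 ]
R1 := R1 + R3
  [ 1  0    1  0 ]
  [ 0  1  1/2  0 ]
  [ 0  0    0  1 ]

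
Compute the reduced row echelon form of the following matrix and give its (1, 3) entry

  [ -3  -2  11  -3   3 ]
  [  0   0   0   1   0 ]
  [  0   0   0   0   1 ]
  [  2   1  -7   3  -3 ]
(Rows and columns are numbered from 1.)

R1 ← -1/3·R1
  [ 1  2/3  -11/3  1  -1 ]
  [ 0    0      0  1   0 ]
  [ 0    0      0  0   1 ]
  [ 2    1     -7  3  -3 ]
R4 ← R4 − 2·R1
  [ 1   2/3  -11/3  1  -1 ]
  [ 0     0      0  1   0 ]
  [ 0     0      0  0   1 ]
  [ 0  -1/3    1/3  1  -1 ]
R2 ↔ R4
  [ 1   2/3  -11/3  1  -1 ]
  [ 0  -1/3    1/3  1  -1 ]
  [ 0     0      0  0   1 ]
  [ 0     0      0  1   0 ]
R2 ← -3·R2
  [ 1  2/3  -11/3   1  -1 ]
  [ 0    1     -1  -3   3 ]
  [ 0    0      0   0   1 ]
  [ 0    0      0   1   0 ]
R3 ↔ R4
  [ 1  2/3  -11/3   1  -1 ]
  [ 0    1     -1  -3   3 ]
  [ 0    0      0   1   0 ]
  [ 0    0      0   0   1 ]
R2 ← R2 − 3·R4
  [ 1  2/3  -11/3   1  -1 ]
  [ 0    1     -1  -3   0 ]
  [ 0    0      0   1   0 ]
  [ 0    0      0   0   1 ]
R1 ← R1 + R4
  [ 1  2/3  -11/3   1  0 ]
  [ 0    1     -1  -3  0 ]
  [ 0    0      0   1  0 ]
  [ 0    0      0   0  1 ]
R2 ← R2 + 3·R3
  [ 1  2/3  -11/3  1  0 ]
  [ 0    1     -1  0  0 ]
  [ 0    0      0  1  0 ]
  [ 0    0      0  0  1 ]
R1 ← R1 − R3
  [ 1  2/3  -11/3  0  0 ]
  [ 0    1     -1  0  0 ]
  [ 0    0      0  1  0 ]
  [ 0    0      0  0  1 ]
R1 ← R1 − 2/3·R2
  [ 1  0  -3  0  0 ]
  [ 0  1  -1  0  0 ]
  [ 0  0   0  1  0 ]
  [ 0  0   0  0  1 ]

-3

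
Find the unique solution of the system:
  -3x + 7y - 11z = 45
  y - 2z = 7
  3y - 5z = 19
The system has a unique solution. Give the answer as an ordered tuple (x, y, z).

Form the augmented matrix and row-reduce:
  [ -3  7  -11  |  45 ]
  [  0  1   -2  |   7 ]
  [  0  3   -5  |  19 ]
R1 → -1/3·R1
R3 → R3 − 3·R2
R2 → R2 + 2·R3
R1 → R1 − 11/3·R3
R1 → R1 + 7/3·R2
Reading off the last column: x = -2/3, y = 3, z = -2.

(-2/3, 3, -2)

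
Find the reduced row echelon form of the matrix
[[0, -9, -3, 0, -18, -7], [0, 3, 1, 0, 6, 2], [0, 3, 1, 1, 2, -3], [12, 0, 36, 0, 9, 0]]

R1 ↔ R4
  [ 12   0  36  0    9   0 ]
  [  0   3   1  0    6   2 ]
  [  0   3   1  1    2  -3 ]
  [  0  -9  -3  0  -18  -7 ]
R1 → 1/12·R1
  [ 1   0   3  0  3/4   0 ]
  [ 0   3   1  0    6   2 ]
  [ 0   3   1  1    2  -3 ]
  [ 0  -9  -3  0  -18  -7 ]
R2 → 1/3·R2
  [ 1   0    3  0  3/4    0 ]
  [ 0   1  1/3  0    2  2/3 ]
  [ 0   3    1  1    2   -3 ]
  [ 0  -9   -3  0  -18   -7 ]
R3 → R3 − 3·R2
  [ 1   0    3  0  3/4    0 ]
  [ 0   1  1/3  0    2  2/3 ]
  [ 0   0    0  1   -4   -5 ]
  [ 0  -9   -3  0  -18   -7 ]
R4 → R4 + 9·R2
  [ 1  0    3  0  3/4    0 ]
  [ 0  1  1/3  0    2  2/3 ]
  [ 0  0    0  1   -4   -5 ]
  [ 0  0    0  0    0   -1 ]
R4 → -1·R4
  [ 1  0    3  0  3/4    0 ]
  [ 0  1  1/3  0    2  2/3 ]
  [ 0  0    0  1   -4   -5 ]
  [ 0  0    0  0    0    1 ]
R3 → R3 + 5·R4
  [ 1  0    3  0  3/4    0 ]
  [ 0  1  1/3  0    2  2/3 ]
  [ 0  0    0  1   -4    0 ]
  [ 0  0    0  0    0    1 ]
R2 → R2 − 2/3·R4
  [ 1  0    3  0  3/4  0 ]
  [ 0  1  1/3  0    2  0 ]
  [ 0  0    0  1   -4  0 ]
  [ 0  0    0  0    0  1 ]

[[1, 0, 3, 0, 3/4, 0], [0, 1, 1/3, 0, 2, 0], [0, 0, 0, 1, -4, 0], [0, 0, 0, 0, 0, 1]]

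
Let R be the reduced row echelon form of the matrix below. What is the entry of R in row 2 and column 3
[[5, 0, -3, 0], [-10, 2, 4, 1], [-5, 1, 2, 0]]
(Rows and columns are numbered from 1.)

R1 -> 1/5·R1
  [   1  0  -3/5  0 ]
  [ -10  2     4  1 ]
  [  -5  1     2  0 ]
R2 -> R2 + 10·R1
  [  1  0  -3/5  0 ]
  [  0  2    -2  1 ]
  [ -5  1     2  0 ]
R3 -> R3 + 5·R1
  [ 1  0  -3/5  0 ]
  [ 0  2    -2  1 ]
  [ 0  1    -1  0 ]
R2 -> 1/2·R2
  [ 1  0  -3/5    0 ]
  [ 0  1    -1  1/2 ]
  [ 0  1    -1    0 ]
R3 -> R3 − R2
  [ 1  0  -3/5     0 ]
  [ 0  1    -1   1/2 ]
  [ 0  0     0  -1/2 ]
R3 -> -2·R3
  [ 1  0  -3/5    0 ]
  [ 0  1    -1  1/2 ]
  [ 0  0     0    1 ]
R2 -> R2 − 1/2·R3
  [ 1  0  -3/5  0 ]
  [ 0  1    -1  0 ]
  [ 0  0     0  1 ]

-1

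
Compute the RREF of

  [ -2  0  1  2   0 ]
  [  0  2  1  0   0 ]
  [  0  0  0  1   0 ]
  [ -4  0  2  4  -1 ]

Multiply R1 by -1/2.
  [  1  0  -1/2  -1   0 ]
  [  0  2     1   0   0 ]
  [  0  0     0   1   0 ]
  [ -4  0     2   4  -1 ]
Add 4 times R1 to R4.
  [ 1  0  -1/2  -1   0 ]
  [ 0  2     1   0   0 ]
  [ 0  0     0   1   0 ]
  [ 0  0     0   0  -1 ]
Multiply R2 by 1/2.
  [ 1  0  -1/2  -1   0 ]
  [ 0  1   1/2   0   0 ]
  [ 0  0     0   1   0 ]
  [ 0  0     0   0  -1 ]
Multiply R4 by -1.
  [ 1  0  -1/2  -1  0 ]
  [ 0  1   1/2   0  0 ]
  [ 0  0     0   1  0 ]
  [ 0  0     0   0  1 ]
Add R3 to R1.
  [ 1  0  -1/2  0  0 ]
  [ 0  1   1/2  0  0 ]
  [ 0  0     0  1  0 ]
  [ 0  0     0  0  1 ]

[[1, 0, -1/2, 0, 0], [0, 1, 1/2, 0, 0], [0, 0, 0, 1, 0], [0, 0, 0, 0, 1]]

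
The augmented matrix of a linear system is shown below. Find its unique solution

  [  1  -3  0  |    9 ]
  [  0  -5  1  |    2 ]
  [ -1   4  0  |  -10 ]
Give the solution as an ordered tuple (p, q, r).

(6, -1, -3)

Add r1 to r3.
  [ 1  -3  0  |   9 ]
  [ 0  -5  1  |   2 ]
  [ 0   1  0  |  -1 ]
Multiply r2 by -1/5.
  [ 1  -3     0  |     9 ]
  [ 0   1  -1/5  |  -2/5 ]
  [ 0   1     0  |    -1 ]
Subtract r2 from r3.
  [ 1  -3     0  |     9 ]
  [ 0   1  -1/5  |  -2/5 ]
  [ 0   0   1/5  |  -3/5 ]
Multiply r3 by 5.
  [ 1  -3     0  |     9 ]
  [ 0   1  -1/5  |  -2/5 ]
  [ 0   0     1  |    -3 ]
Add 1/5 times r3 to r2.
  [ 1  -3  0  |   9 ]
  [ 0   1  0  |  -1 ]
  [ 0   0  1  |  -3 ]
Add 3 times r2 to r1.
  [ 1  0  0  |   6 ]
  [ 0  1  0  |  -1 ]
  [ 0  0  1  |  -3 ]
Reading off the last column: p = 6, q = -1, r = -3.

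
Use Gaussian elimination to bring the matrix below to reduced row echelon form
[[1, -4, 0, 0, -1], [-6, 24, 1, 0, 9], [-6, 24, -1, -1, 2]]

[[1, -4, 0, 0, -1], [0, 0, 1, 0, 3], [0, 0, 0, 1, 1]]

R2 ← R2 + 6·R1
  [  1  -4   0   0  -1 ]
  [  0   0   1   0   3 ]
  [ -6  24  -1  -1   2 ]
R3 ← R3 + 6·R1
  [ 1  -4   0   0  -1 ]
  [ 0   0   1   0   3 ]
  [ 0   0  -1  -1  -4 ]
R3 ← R3 + R2
  [ 1  -4  0   0  -1 ]
  [ 0   0  1   0   3 ]
  [ 0   0  0  -1  -1 ]
R3 ← -1·R3
  [ 1  -4  0  0  -1 ]
  [ 0   0  1  0   3 ]
  [ 0   0  0  1   1 ]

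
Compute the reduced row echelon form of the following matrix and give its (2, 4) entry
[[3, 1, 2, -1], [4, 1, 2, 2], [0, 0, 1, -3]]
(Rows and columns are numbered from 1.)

-4

ρ1 := 1/3·ρ1
  [ 1  1/3  2/3  -1/3 ]
  [ 4    1    2     2 ]
  [ 0    0    1    -3 ]
ρ2 := ρ2 − 4·ρ1
  [ 1   1/3   2/3  -1/3 ]
  [ 0  -1/3  -2/3  10/3 ]
  [ 0     0     1    -3 ]
ρ2 := -3·ρ2
  [ 1  1/3  2/3  -1/3 ]
  [ 0    1    2   -10 ]
  [ 0    0    1    -3 ]
ρ2 := ρ2 − 2·ρ3
  [ 1  1/3  2/3  -1/3 ]
  [ 0    1    0    -4 ]
  [ 0    0    1    -3 ]
ρ1 := ρ1 − 2/3·ρ3
  [ 1  1/3  0  5/3 ]
  [ 0    1  0   -4 ]
  [ 0    0  1   -3 ]
ρ1 := ρ1 − 1/3·ρ2
  [ 1  0  0   3 ]
  [ 0  1  0  -4 ]
  [ 0  0  1  -3 ]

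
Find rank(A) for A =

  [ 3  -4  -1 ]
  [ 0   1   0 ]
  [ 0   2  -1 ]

rank = 3

ρ1 -> 1/3·ρ1
  [ 1  -4/3  -1/3 ]
  [ 0     1     0 ]
  [ 0     2    -1 ]
ρ3 -> ρ3 − 2·ρ2
  [ 1  -4/3  -1/3 ]
  [ 0     1     0 ]
  [ 0     0    -1 ]
ρ3 -> -1·ρ3
  [ 1  -4/3  -1/3 ]
  [ 0     1     0 ]
  [ 0     0     1 ]
ρ1 -> ρ1 + 1/3·ρ3
  [ 1  -4/3  0 ]
  [ 0     1  0 ]
  [ 0     0  1 ]
ρ1 -> ρ1 + 4/3·ρ2
  [ 1  0  0 ]
  [ 0  1  0 ]
  [ 0  0  1 ]
The reduced form has 3 nonzero rows.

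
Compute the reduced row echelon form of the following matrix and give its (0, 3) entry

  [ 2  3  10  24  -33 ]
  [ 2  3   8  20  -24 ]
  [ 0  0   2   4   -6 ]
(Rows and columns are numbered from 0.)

r1 -> 1/2·r1
  [ 1  3/2  5  12  -33/2 ]
  [ 2    3  8  20    -24 ]
  [ 0    0  2   4     -6 ]
r2 -> r2 − 2·r1
  [ 1  3/2   5  12  -33/2 ]
  [ 0    0  -2  -4      9 ]
  [ 0    0   2   4     -6 ]
r2 -> -1/2·r2
  [ 1  3/2  5  12  -33/2 ]
  [ 0    0  1   2   -9/2 ]
  [ 0    0  2   4     -6 ]
r3 -> r3 − 2·r2
  [ 1  3/2  5  12  -33/2 ]
  [ 0    0  1   2   -9/2 ]
  [ 0    0  0   0      3 ]
r3 -> 1/3·r3
  [ 1  3/2  5  12  -33/2 ]
  [ 0    0  1   2   -9/2 ]
  [ 0    0  0   0      1 ]
r2 -> r2 + 9/2·r3
  [ 1  3/2  5  12  -33/2 ]
  [ 0    0  1   2      0 ]
  [ 0    0  0   0      1 ]
r1 -> r1 + 33/2·r3
  [ 1  3/2  5  12  0 ]
  [ 0    0  1   2  0 ]
  [ 0    0  0   0  1 ]
r1 -> r1 − 5·r2
  [ 1  3/2  0  2  0 ]
  [ 0    0  1  2  0 ]
  [ 0    0  0  0  1 ]

2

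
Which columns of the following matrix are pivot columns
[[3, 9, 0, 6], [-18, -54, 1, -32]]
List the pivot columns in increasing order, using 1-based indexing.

1, 3

R1 ← 1/3·R1
  [   1    3  0    2 ]
  [ -18  -54  1  -32 ]
R2 ← R2 + 18·R1
  [ 1  3  0  2 ]
  [ 0  0  1  4 ]
Pivot columns are the columns containing a leading 1.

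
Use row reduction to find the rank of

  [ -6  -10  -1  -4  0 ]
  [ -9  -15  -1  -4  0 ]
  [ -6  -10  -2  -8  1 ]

R1 -> -1/6·R1
  [  1  5/3  1/6  2/3  0 ]
  [ -9  -15   -1   -4  0 ]
  [ -6  -10   -2   -8  1 ]
R2 -> R2 + 9·R1
  [  1  5/3  1/6  2/3  0 ]
  [  0    0  1/2    2  0 ]
  [ -6  -10   -2   -8  1 ]
R3 -> R3 + 6·R1
  [ 1  5/3  1/6  2/3  0 ]
  [ 0    0  1/2    2  0 ]
  [ 0    0   -1   -4  1 ]
R2 -> 2·R2
  [ 1  5/3  1/6  2/3  0 ]
  [ 0    0    1    4  0 ]
  [ 0    0   -1   -4  1 ]
R3 -> R3 + R2
  [ 1  5/3  1/6  2/3  0 ]
  [ 0    0    1    4  0 ]
  [ 0    0    0    0  1 ]
R1 -> R1 − 1/6·R2
  [ 1  5/3  0  0  0 ]
  [ 0    0  1  4  0 ]
  [ 0    0  0  0  1 ]
The reduced form has 3 nonzero rows.

rank = 3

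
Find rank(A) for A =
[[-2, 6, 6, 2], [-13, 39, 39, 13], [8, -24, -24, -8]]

rank = 1

Multiply ρ1 by -1/2.
Add 13 times ρ1 to ρ2.
Subtract 8 times ρ1 from ρ3.
The reduced form has 1 nonzero row.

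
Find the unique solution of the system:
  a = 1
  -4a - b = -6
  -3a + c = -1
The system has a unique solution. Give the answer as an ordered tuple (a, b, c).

Form the augmented matrix and row-reduce:
  [  1   0  0  |   1 ]
  [ -4  -1  0  |  -6 ]
  [ -3   0  1  |  -1 ]
Add 4 times ρ1 to ρ2.
Add 3 times ρ1 to ρ3.
Multiply ρ2 by -1.
Reading off the last column: a = 1, b = 2, c = 2.

(1, 2, 2)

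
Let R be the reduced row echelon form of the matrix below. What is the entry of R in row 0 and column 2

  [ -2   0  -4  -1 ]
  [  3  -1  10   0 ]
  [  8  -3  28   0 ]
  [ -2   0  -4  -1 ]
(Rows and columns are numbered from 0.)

2

Multiply r1 by -1/2.
  [  1   0   2  1/2 ]
  [  3  -1  10    0 ]
  [  8  -3  28    0 ]
  [ -2   0  -4   -1 ]
Subtract 3 times r1 from r2.
  [  1   0   2   1/2 ]
  [  0  -1   4  -3/2 ]
  [  8  -3  28     0 ]
  [ -2   0  -4    -1 ]
Subtract 8 times r1 from r3.
  [  1   0   2   1/2 ]
  [  0  -1   4  -3/2 ]
  [  0  -3  12    -4 ]
  [ -2   0  -4    -1 ]
Add 2 times r1 to r4.
  [ 1   0   2   1/2 ]
  [ 0  -1   4  -3/2 ]
  [ 0  -3  12    -4 ]
  [ 0   0   0     0 ]
Multiply r2 by -1.
  [ 1   0   2  1/2 ]
  [ 0   1  -4  3/2 ]
  [ 0  -3  12   -4 ]
  [ 0   0   0    0 ]
Add 3 times r2 to r3.
  [ 1  0   2  1/2 ]
  [ 0  1  -4  3/2 ]
  [ 0  0   0  1/2 ]
  [ 0  0   0    0 ]
Multiply r3 by 2.
  [ 1  0   2  1/2 ]
  [ 0  1  -4  3/2 ]
  [ 0  0   0    1 ]
  [ 0  0   0    0 ]
Subtract 3/2 times r3 from r2.
  [ 1  0   2  1/2 ]
  [ 0  1  -4    0 ]
  [ 0  0   0    1 ]
  [ 0  0   0    0 ]
Subtract 1/2 times r3 from r1.
  [ 1  0   2  0 ]
  [ 0  1  -4  0 ]
  [ 0  0   0  1 ]
  [ 0  0   0  0 ]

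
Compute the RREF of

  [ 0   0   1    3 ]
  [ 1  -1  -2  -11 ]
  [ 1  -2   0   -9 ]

R1 <=> R2
  [ 1  -1  -2  -11 ]
  [ 0   0   1    3 ]
  [ 1  -2   0   -9 ]
R3 → R3 − R1
  [ 1  -1  -2  -11 ]
  [ 0   0   1    3 ]
  [ 0  -1   2    2 ]
R2 <=> R3
  [ 1  -1  -2  -11 ]
  [ 0  -1   2    2 ]
  [ 0   0   1    3 ]
R2 → -1·R2
  [ 1  -1  -2  -11 ]
  [ 0   1  -2   -2 ]
  [ 0   0   1    3 ]
R2 → R2 + 2·R3
  [ 1  -1  -2  -11 ]
  [ 0   1   0    4 ]
  [ 0   0   1    3 ]
R1 → R1 + 2·R3
  [ 1  -1  0  -5 ]
  [ 0   1  0   4 ]
  [ 0   0  1   3 ]
R1 → R1 + R2
  [ 1  0  0  -1 ]
  [ 0  1  0   4 ]
  [ 0  0  1   3 ]

[[1, 0, 0, -1], [0, 1, 0, 4], [0, 0, 1, 3]]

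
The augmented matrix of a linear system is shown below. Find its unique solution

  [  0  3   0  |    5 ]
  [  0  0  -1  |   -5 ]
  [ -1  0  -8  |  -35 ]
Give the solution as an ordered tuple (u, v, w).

ρ1 <=> ρ3
ρ1 -> -1·ρ1
ρ2 <=> ρ3
ρ2 -> 1/3·ρ2
ρ3 -> -1·ρ3
ρ1 -> ρ1 − 8·ρ3
Reading off the last column: u = -5, v = 5/3, w = 5.

(-5, 5/3, 5)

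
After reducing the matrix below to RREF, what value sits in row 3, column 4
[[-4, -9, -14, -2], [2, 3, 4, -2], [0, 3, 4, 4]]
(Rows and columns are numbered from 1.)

1

ρ1 := -1/4·ρ1
ρ2 := ρ2 − 2·ρ1
ρ2 := -2/3·ρ2
ρ3 := ρ3 − 3·ρ2
ρ3 := -1/2·ρ3
ρ2 := ρ2 − 2·ρ3
ρ1 := ρ1 − 7/2·ρ3
ρ1 := ρ1 − 9/4·ρ2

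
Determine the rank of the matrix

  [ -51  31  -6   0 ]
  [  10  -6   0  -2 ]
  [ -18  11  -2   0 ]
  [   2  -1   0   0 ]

rank = 4

R1 -> -1/51·R1
  [   1  -31/51  2/17   0 ]
  [  10      -6     0  -2 ]
  [ -18      11    -2   0 ]
  [   2      -1     0   0 ]
R2 -> R2 − 10·R1
  [   1  -31/51    2/17   0 ]
  [   0    4/51  -20/17  -2 ]
  [ -18      11      -2   0 ]
  [   2      -1       0   0 ]
R3 -> R3 + 18·R1
  [ 1  -31/51    2/17   0 ]
  [ 0    4/51  -20/17  -2 ]
  [ 0    1/17    2/17   0 ]
  [ 2      -1       0   0 ]
R4 -> R4 − 2·R1
  [ 1  -31/51    2/17   0 ]
  [ 0    4/51  -20/17  -2 ]
  [ 0    1/17    2/17   0 ]
  [ 0   11/51   -4/17   0 ]
R2 -> 51/4·R2
  [ 1  -31/51   2/17      0 ]
  [ 0       1    -15  -51/2 ]
  [ 0    1/17   2/17      0 ]
  [ 0   11/51  -4/17      0 ]
R3 -> R3 − 1/17·R2
  [ 1  -31/51   2/17      0 ]
  [ 0       1    -15  -51/2 ]
  [ 0       0      1    3/2 ]
  [ 0   11/51  -4/17      0 ]
R4 -> R4 − 11/51·R2
  [ 1  -31/51  2/17      0 ]
  [ 0       1   -15  -51/2 ]
  [ 0       0     1    3/2 ]
  [ 0       0     3   11/2 ]
R4 -> R4 − 3·R3
  [ 1  -31/51  2/17      0 ]
  [ 0       1   -15  -51/2 ]
  [ 0       0     1    3/2 ]
  [ 0       0     0      1 ]
R3 -> R3 − 3/2·R4
  [ 1  -31/51  2/17      0 ]
  [ 0       1   -15  -51/2 ]
  [ 0       0     1      0 ]
  [ 0       0     0      1 ]
R2 -> R2 + 51/2·R4
  [ 1  -31/51  2/17  0 ]
  [ 0       1   -15  0 ]
  [ 0       0     1  0 ]
  [ 0       0     0  1 ]
R2 -> R2 + 15·R3
  [ 1  -31/51  2/17  0 ]
  [ 0       1     0  0 ]
  [ 0       0     1  0 ]
  [ 0       0     0  1 ]
R1 -> R1 − 2/17·R3
  [ 1  -31/51  0  0 ]
  [ 0       1  0  0 ]
  [ 0       0  1  0 ]
  [ 0       0  0  1 ]
R1 -> R1 + 31/51·R2
  [ 1  0  0  0 ]
  [ 0  1  0  0 ]
  [ 0  0  1  0 ]
  [ 0  0  0  1 ]
The reduced form has 4 nonzero rows.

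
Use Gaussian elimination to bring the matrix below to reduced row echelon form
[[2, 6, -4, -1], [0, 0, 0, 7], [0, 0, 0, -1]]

R1 ← 1/2·R1
  [ 1  3  -2  -1/2 ]
  [ 0  0   0     7 ]
  [ 0  0   0    -1 ]
R2 ← 1/7·R2
  [ 1  3  -2  -1/2 ]
  [ 0  0   0     1 ]
  [ 0  0   0    -1 ]
R3 ← R3 + R2
  [ 1  3  -2  -1/2 ]
  [ 0  0   0     1 ]
  [ 0  0   0     0 ]
R1 ← R1 + 1/2·R2
  [ 1  3  -2  0 ]
  [ 0  0   0  1 ]
  [ 0  0   0  0 ]

[[1, 3, -2, 0], [0, 0, 0, 1], [0, 0, 0, 0]]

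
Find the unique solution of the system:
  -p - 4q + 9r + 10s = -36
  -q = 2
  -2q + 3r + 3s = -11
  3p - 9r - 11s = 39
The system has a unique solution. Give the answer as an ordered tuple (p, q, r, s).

(-4, -2, -2, -3)

Form the augmented matrix and row-reduce:
  [ -1  -4   9   10  |  -36 ]
  [  0  -1   0    0  |    2 ]
  [  0  -2   3    3  |  -11 ]
  [  3   0  -9  -11  |   39 ]
ρ1 -> -1·ρ1
  [ 1   4  -9  -10  |   36 ]
  [ 0  -1   0    0  |    2 ]
  [ 0  -2   3    3  |  -11 ]
  [ 3   0  -9  -11  |   39 ]
ρ4 -> ρ4 − 3·ρ1
  [ 1    4  -9  -10  |   36 ]
  [ 0   -1   0    0  |    2 ]
  [ 0   -2   3    3  |  -11 ]
  [ 0  -12  18   19  |  -69 ]
ρ2 -> -1·ρ2
  [ 1    4  -9  -10  |   36 ]
  [ 0    1   0    0  |   -2 ]
  [ 0   -2   3    3  |  -11 ]
  [ 0  -12  18   19  |  -69 ]
ρ3 -> ρ3 + 2·ρ2
  [ 1    4  -9  -10  |   36 ]
  [ 0    1   0    0  |   -2 ]
  [ 0    0   3    3  |  -15 ]
  [ 0  -12  18   19  |  -69 ]
ρ4 -> ρ4 + 12·ρ2
  [ 1  4  -9  -10  |   36 ]
  [ 0  1   0    0  |   -2 ]
  [ 0  0   3    3  |  -15 ]
  [ 0  0  18   19  |  -93 ]
ρ3 -> 1/3·ρ3
  [ 1  4  -9  -10  |   36 ]
  [ 0  1   0    0  |   -2 ]
  [ 0  0   1    1  |   -5 ]
  [ 0  0  18   19  |  -93 ]
ρ4 -> ρ4 − 18·ρ3
  [ 1  4  -9  -10  |  36 ]
  [ 0  1   0    0  |  -2 ]
  [ 0  0   1    1  |  -5 ]
  [ 0  0   0    1  |  -3 ]
ρ3 -> ρ3 − ρ4
  [ 1  4  -9  -10  |  36 ]
  [ 0  1   0    0  |  -2 ]
  [ 0  0   1    0  |  -2 ]
  [ 0  0   0    1  |  -3 ]
ρ1 -> ρ1 + 10·ρ4
  [ 1  4  -9  0  |   6 ]
  [ 0  1   0  0  |  -2 ]
  [ 0  0   1  0  |  -2 ]
  [ 0  0   0  1  |  -3 ]
ρ1 -> ρ1 + 9·ρ3
  [ 1  4  0  0  |  -12 ]
  [ 0  1  0  0  |   -2 ]
  [ 0  0  1  0  |   -2 ]
  [ 0  0  0  1  |   -3 ]
ρ1 -> ρ1 − 4·ρ2
  [ 1  0  0  0  |  -4 ]
  [ 0  1  0  0  |  -2 ]
  [ 0  0  1  0  |  -2 ]
  [ 0  0  0  1  |  -3 ]
Reading off the last column: p = -4, q = -2, r = -2, s = -3.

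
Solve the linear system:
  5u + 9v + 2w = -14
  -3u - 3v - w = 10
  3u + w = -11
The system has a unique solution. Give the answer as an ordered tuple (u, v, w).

(-5, 1/3, 4)

Form the augmented matrix and row-reduce:
  [  5   9   2  |  -14 ]
  [ -3  -3  -1  |   10 ]
  [  3   0   1  |  -11 ]
R1 ← 1/5·R1
  [  1  9/5  2/5  |  -14/5 ]
  [ -3   -3   -1  |     10 ]
  [  3    0    1  |    -11 ]
R2 ← R2 + 3·R1
  [ 1   9/5  2/5  |  -14/5 ]
  [ 0  12/5  1/5  |    8/5 ]
  [ 3     0    1  |    -11 ]
R3 ← R3 − 3·R1
  [ 1    9/5   2/5  |  -14/5 ]
  [ 0   12/5   1/5  |    8/5 ]
  [ 0  -27/5  -1/5  |  -13/5 ]
R2 ← 5/12·R2
  [ 1    9/5   2/5  |  -14/5 ]
  [ 0      1  1/12  |    2/3 ]
  [ 0  -27/5  -1/5  |  -13/5 ]
R3 ← R3 + 27/5·R2
  [ 1  9/5   2/5  |  -14/5 ]
  [ 0    1  1/12  |    2/3 ]
  [ 0    0   1/4  |      1 ]
R3 ← 4·R3
  [ 1  9/5   2/5  |  -14/5 ]
  [ 0    1  1/12  |    2/3 ]
  [ 0    0     1  |      4 ]
R2 ← R2 − 1/12·R3
  [ 1  9/5  2/5  |  -14/5 ]
  [ 0    1    0  |    1/3 ]
  [ 0    0    1  |      4 ]
R1 ← R1 − 2/5·R3
  [ 1  9/5  0  |  -22/5 ]
  [ 0    1  0  |    1/3 ]
  [ 0    0  1  |      4 ]
R1 ← R1 − 9/5·R2
  [ 1  0  0  |   -5 ]
  [ 0  1  0  |  1/3 ]
  [ 0  0  1  |    4 ]
Reading off the last column: u = -5, v = 1/3, w = 4.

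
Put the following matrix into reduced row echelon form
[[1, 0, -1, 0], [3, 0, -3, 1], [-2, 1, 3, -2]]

R2 ← R2 − 3·R1
  [  1  0  -1   0 ]
  [  0  0   0   1 ]
  [ -2  1   3  -2 ]
R3 ← R3 + 2·R1
  [ 1  0  -1   0 ]
  [ 0  0   0   1 ]
  [ 0  1   1  -2 ]
R2 <-> R3
  [ 1  0  -1   0 ]
  [ 0  1   1  -2 ]
  [ 0  0   0   1 ]
R2 ← R2 + 2·R3
  [ 1  0  -1  0 ]
  [ 0  1   1  0 ]
  [ 0  0   0  1 ]

[[1, 0, -1, 0], [0, 1, 1, 0], [0, 0, 0, 1]]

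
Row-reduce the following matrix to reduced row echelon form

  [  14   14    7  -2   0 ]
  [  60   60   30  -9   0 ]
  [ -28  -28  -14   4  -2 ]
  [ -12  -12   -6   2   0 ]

Multiply ρ1 by 1/14.
  [   1    1  1/2  -1/7   0 ]
  [  60   60   30    -9   0 ]
  [ -28  -28  -14     4  -2 ]
  [ -12  -12   -6     2   0 ]
Subtract 60 times ρ1 from ρ2.
  [   1    1  1/2  -1/7   0 ]
  [   0    0    0  -3/7   0 ]
  [ -28  -28  -14     4  -2 ]
  [ -12  -12   -6     2   0 ]
Add 28 times ρ1 to ρ3.
  [   1    1  1/2  -1/7   0 ]
  [   0    0    0  -3/7   0 ]
  [   0    0    0     0  -2 ]
  [ -12  -12   -6     2   0 ]
Add 12 times ρ1 to ρ4.
  [ 1  1  1/2  -1/7   0 ]
  [ 0  0    0  -3/7   0 ]
  [ 0  0    0     0  -2 ]
  [ 0  0    0   2/7   0 ]
Multiply ρ2 by -7/3.
  [ 1  1  1/2  -1/7   0 ]
  [ 0  0    0     1   0 ]
  [ 0  0    0     0  -2 ]
  [ 0  0    0   2/7   0 ]
Subtract 2/7 times ρ2 from ρ4.
  [ 1  1  1/2  -1/7   0 ]
  [ 0  0    0     1   0 ]
  [ 0  0    0     0  -2 ]
  [ 0  0    0     0   0 ]
Multiply ρ3 by -1/2.
  [ 1  1  1/2  -1/7  0 ]
  [ 0  0    0     1  0 ]
  [ 0  0    0     0  1 ]
  [ 0  0    0     0  0 ]
Add 1/7 times ρ2 to ρ1.
  [ 1  1  1/2  0  0 ]
  [ 0  0    0  1  0 ]
  [ 0  0    0  0  1 ]
  [ 0  0    0  0  0 ]

[[1, 1, 1/2, 0, 0], [0, 0, 0, 1, 0], [0, 0, 0, 0, 1], [0, 0, 0, 0, 0]]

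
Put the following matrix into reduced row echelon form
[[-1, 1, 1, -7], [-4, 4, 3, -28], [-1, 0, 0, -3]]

r1 -> -1·r1
  [  1  -1  -1    7 ]
  [ -4   4   3  -28 ]
  [ -1   0   0   -3 ]
r2 -> r2 + 4·r1
  [  1  -1  -1   7 ]
  [  0   0  -1   0 ]
  [ -1   0   0  -3 ]
r3 -> r3 + r1
  [ 1  -1  -1  7 ]
  [ 0   0  -1  0 ]
  [ 0  -1  -1  4 ]
r2 ↔ r3
  [ 1  -1  -1  7 ]
  [ 0  -1  -1  4 ]
  [ 0   0  -1  0 ]
r2 -> -1·r2
  [ 1  -1  -1   7 ]
  [ 0   1   1  -4 ]
  [ 0   0  -1   0 ]
r3 -> -1·r3
  [ 1  -1  -1   7 ]
  [ 0   1   1  -4 ]
  [ 0   0   1   0 ]
r2 -> r2 − r3
  [ 1  -1  -1   7 ]
  [ 0   1   0  -4 ]
  [ 0   0   1   0 ]
r1 -> r1 + r3
  [ 1  -1  0   7 ]
  [ 0   1  0  -4 ]
  [ 0   0  1   0 ]
r1 -> r1 + r2
  [ 1  0  0   3 ]
  [ 0  1  0  -4 ]
  [ 0  0  1   0 ]

[[1, 0, 0, 3], [0, 1, 0, -4], [0, 0, 1, 0]]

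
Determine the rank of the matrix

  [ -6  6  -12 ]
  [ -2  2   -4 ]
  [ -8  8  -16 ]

rank = 1

r1 -> -1/6·r1
  [  1  -1    2 ]
  [ -2   2   -4 ]
  [ -8   8  -16 ]
r2 -> r2 + 2·r1
  [  1  -1    2 ]
  [  0   0    0 ]
  [ -8   8  -16 ]
r3 -> r3 + 8·r1
  [ 1  -1  2 ]
  [ 0   0  0 ]
  [ 0   0  0 ]
The reduced form has 1 nonzero row.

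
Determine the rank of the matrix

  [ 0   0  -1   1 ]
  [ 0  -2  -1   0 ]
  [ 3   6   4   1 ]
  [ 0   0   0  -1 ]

R1 ↔ R3
  [ 3   6   4   1 ]
  [ 0  -2  -1   0 ]
  [ 0   0  -1   1 ]
  [ 0   0   0  -1 ]
R1 → 1/3·R1
  [ 1   2  4/3  1/3 ]
  [ 0  -2   -1    0 ]
  [ 0   0   -1    1 ]
  [ 0   0    0   -1 ]
R2 → -1/2·R2
  [ 1  2  4/3  1/3 ]
  [ 0  1  1/2    0 ]
  [ 0  0   -1    1 ]
  [ 0  0    0   -1 ]
R3 → -1·R3
  [ 1  2  4/3  1/3 ]
  [ 0  1  1/2    0 ]
  [ 0  0    1   -1 ]
  [ 0  0    0   -1 ]
R4 → -1·R4
  [ 1  2  4/3  1/3 ]
  [ 0  1  1/2    0 ]
  [ 0  0    1   -1 ]
  [ 0  0    0    1 ]
R3 → R3 + R4
  [ 1  2  4/3  1/3 ]
  [ 0  1  1/2    0 ]
  [ 0  0    1    0 ]
  [ 0  0    0    1 ]
R1 → R1 − 1/3·R4
  [ 1  2  4/3  0 ]
  [ 0  1  1/2  0 ]
  [ 0  0    1  0 ]
  [ 0  0    0  1 ]
R2 → R2 − 1/2·R3
  [ 1  2  4/3  0 ]
  [ 0  1    0  0 ]
  [ 0  0    1  0 ]
  [ 0  0    0  1 ]
R1 → R1 − 4/3·R3
  [ 1  2  0  0 ]
  [ 0  1  0  0 ]
  [ 0  0  1  0 ]
  [ 0  0  0  1 ]
R1 → R1 − 2·R2
  [ 1  0  0  0 ]
  [ 0  1  0  0 ]
  [ 0  0  1  0 ]
  [ 0  0  0  1 ]
The reduced form has 4 nonzero rows.

rank = 4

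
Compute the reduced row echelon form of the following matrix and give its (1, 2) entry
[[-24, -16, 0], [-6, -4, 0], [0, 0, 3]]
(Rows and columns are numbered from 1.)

2/3

R1 ← -1/24·R1
R2 ← R2 + 6·R1
R2 <=> R3
R2 ← 1/3·R2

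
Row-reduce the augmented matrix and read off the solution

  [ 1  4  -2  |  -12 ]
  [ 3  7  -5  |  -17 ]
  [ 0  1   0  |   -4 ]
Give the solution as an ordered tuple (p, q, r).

R2 → R2 − 3·R1
R2 → -1/5·R2
R3 → R3 − R2
R3 → 5·R3
R2 → R2 + 1/5·R3
R1 → R1 + 2·R3
R1 → R1 − 4·R2
Reading off the last column: p = 2, q = -4, r = -1.

(2, -4, -1)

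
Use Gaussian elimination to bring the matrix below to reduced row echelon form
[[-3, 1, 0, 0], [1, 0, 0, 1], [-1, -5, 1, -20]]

[[1, 0, 0, 1], [0, 1, 0, 3], [0, 0, 1, -4]]

R1 → -1/3·R1
  [  1  -1/3  0    0 ]
  [  1     0  0    1 ]
  [ -1    -5  1  -20 ]
R2 → R2 − R1
  [  1  -1/3  0    0 ]
  [  0   1/3  0    1 ]
  [ -1    -5  1  -20 ]
R3 → R3 + R1
  [ 1   -1/3  0    0 ]
  [ 0    1/3  0    1 ]
  [ 0  -16/3  1  -20 ]
R2 → 3·R2
  [ 1   -1/3  0    0 ]
  [ 0      1  0    3 ]
  [ 0  -16/3  1  -20 ]
R3 → R3 + 16/3·R2
  [ 1  -1/3  0   0 ]
  [ 0     1  0   3 ]
  [ 0     0  1  -4 ]
R1 → R1 + 1/3·R2
  [ 1  0  0   1 ]
  [ 0  1  0   3 ]
  [ 0  0  1  -4 ]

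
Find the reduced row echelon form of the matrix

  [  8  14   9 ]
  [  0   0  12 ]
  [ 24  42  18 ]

ρ1 ← 1/8·ρ1
  [  1  7/4  9/8 ]
  [  0    0   12 ]
  [ 24   42   18 ]
ρ3 ← ρ3 − 24·ρ1
  [ 1  7/4  9/8 ]
  [ 0    0   12 ]
  [ 0    0   -9 ]
ρ2 ← 1/12·ρ2
  [ 1  7/4  9/8 ]
  [ 0    0    1 ]
  [ 0    0   -9 ]
ρ3 ← ρ3 + 9·ρ2
  [ 1  7/4  9/8 ]
  [ 0    0    1 ]
  [ 0    0    0 ]
ρ1 ← ρ1 − 9/8·ρ2
  [ 1  7/4  0 ]
  [ 0    0  1 ]
  [ 0    0  0 ]

[[1, 7/4, 0], [0, 0, 1], [0, 0, 0]]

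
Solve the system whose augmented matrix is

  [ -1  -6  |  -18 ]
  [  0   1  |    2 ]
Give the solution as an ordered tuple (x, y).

R1 := -1·R1
  [ 1  6  |  18 ]
  [ 0  1  |   2 ]
R1 := R1 − 6·R2
  [ 1  0  |  6 ]
  [ 0  1  |  2 ]
Reading off the last column: x = 6, y = 2.

(6, 2)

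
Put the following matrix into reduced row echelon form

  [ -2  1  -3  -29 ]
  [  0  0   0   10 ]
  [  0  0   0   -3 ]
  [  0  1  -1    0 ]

R1 := -1/2·R1
R2 <-> R4
R3 := -1/3·R3
R4 := R4 − 10·R3
R1 := R1 − 29/2·R3
R1 := R1 + 1/2·R2

[[1, 0, 1, 0], [0, 1, -1, 0], [0, 0, 0, 1], [0, 0, 0, 0]]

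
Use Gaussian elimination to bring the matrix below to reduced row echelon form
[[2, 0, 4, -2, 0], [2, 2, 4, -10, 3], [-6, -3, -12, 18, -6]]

[[1, 0, 2, -1, 0], [0, 1, 0, -4, 0], [0, 0, 0, 0, 1]]

R1 ← 1/2·R1
  [  1   0    2   -1   0 ]
  [  2   2    4  -10   3 ]
  [ -6  -3  -12   18  -6 ]
R2 ← R2 − 2·R1
  [  1   0    2  -1   0 ]
  [  0   2    0  -8   3 ]
  [ -6  -3  -12  18  -6 ]
R3 ← R3 + 6·R1
  [ 1   0  2  -1   0 ]
  [ 0   2  0  -8   3 ]
  [ 0  -3  0  12  -6 ]
R2 ← 1/2·R2
  [ 1   0  2  -1    0 ]
  [ 0   1  0  -4  3/2 ]
  [ 0  -3  0  12   -6 ]
R3 ← R3 + 3·R2
  [ 1  0  2  -1     0 ]
  [ 0  1  0  -4   3/2 ]
  [ 0  0  0   0  -3/2 ]
R3 ← -2/3·R3
  [ 1  0  2  -1    0 ]
  [ 0  1  0  -4  3/2 ]
  [ 0  0  0   0    1 ]
R2 ← R2 − 3/2·R3
  [ 1  0  2  -1  0 ]
  [ 0  1  0  -4  0 ]
  [ 0  0  0   0  1 ]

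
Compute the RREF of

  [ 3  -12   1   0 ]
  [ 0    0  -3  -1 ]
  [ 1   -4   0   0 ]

[[1, -4, 0, 0], [0, 0, 1, 0], [0, 0, 0, 1]]

Multiply R1 by 1/3.
  [ 1  -4  1/3   0 ]
  [ 0   0   -3  -1 ]
  [ 1  -4    0   0 ]
Subtract R1 from R3.
  [ 1  -4   1/3   0 ]
  [ 0   0    -3  -1 ]
  [ 0   0  -1/3   0 ]
Multiply R2 by -1/3.
  [ 1  -4   1/3    0 ]
  [ 0   0     1  1/3 ]
  [ 0   0  -1/3    0 ]
Add 1/3 times R2 to R3.
  [ 1  -4  1/3    0 ]
  [ 0   0    1  1/3 ]
  [ 0   0    0  1/9 ]
Multiply R3 by 9.
  [ 1  -4  1/3    0 ]
  [ 0   0    1  1/3 ]
  [ 0   0    0    1 ]
Subtract 1/3 times R3 from R2.
  [ 1  -4  1/3  0 ]
  [ 0   0    1  0 ]
  [ 0   0    0  1 ]
Subtract 1/3 times R2 from R1.
  [ 1  -4  0  0 ]
  [ 0   0  1  0 ]
  [ 0   0  0  1 ]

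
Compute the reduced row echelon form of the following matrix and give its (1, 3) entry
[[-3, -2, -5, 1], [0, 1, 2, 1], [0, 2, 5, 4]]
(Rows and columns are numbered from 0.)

ρ1 ← -1/3·ρ1
  [ 1  2/3  5/3  -1/3 ]
  [ 0    1    2     1 ]
  [ 0    2    5     4 ]
ρ3 ← ρ3 − 2·ρ2
  [ 1  2/3  5/3  -1/3 ]
  [ 0    1    2     1 ]
  [ 0    0    1     2 ]
ρ2 ← ρ2 − 2·ρ3
  [ 1  2/3  5/3  -1/3 ]
  [ 0    1    0    -3 ]
  [ 0    0    1     2 ]
ρ1 ← ρ1 − 5/3·ρ3
  [ 1  2/3  0  -11/3 ]
  [ 0    1  0     -3 ]
  [ 0    0  1      2 ]
ρ1 ← ρ1 − 2/3·ρ2
  [ 1  0  0  -5/3 ]
  [ 0  1  0    -3 ]
  [ 0  0  1     2 ]

-3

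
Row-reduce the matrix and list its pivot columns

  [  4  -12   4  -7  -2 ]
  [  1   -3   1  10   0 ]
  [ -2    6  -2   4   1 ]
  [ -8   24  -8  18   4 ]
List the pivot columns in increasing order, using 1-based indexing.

Multiply r1 by 1/4.
  [  1  -3   1  -7/4  -1/2 ]
  [  1  -3   1    10     0 ]
  [ -2   6  -2     4     1 ]
  [ -8  24  -8    18     4 ]
Subtract r1 from r2.
  [  1  -3   1  -7/4  -1/2 ]
  [  0   0   0  47/4   1/2 ]
  [ -2   6  -2     4     1 ]
  [ -8  24  -8    18     4 ]
Add 2 times r1 to r3.
  [  1  -3   1  -7/4  -1/2 ]
  [  0   0   0  47/4   1/2 ]
  [  0   0   0   1/2     0 ]
  [ -8  24  -8    18     4 ]
Add 8 times r1 to r4.
  [ 1  -3  1  -7/4  -1/2 ]
  [ 0   0  0  47/4   1/2 ]
  [ 0   0  0   1/2     0 ]
  [ 0   0  0     4     0 ]
Multiply r2 by 4/47.
  [ 1  -3  1  -7/4  -1/2 ]
  [ 0   0  0     1  2/47 ]
  [ 0   0  0   1/2     0 ]
  [ 0   0  0     4     0 ]
Subtract 1/2 times r2 from r3.
  [ 1  -3  1  -7/4   -1/2 ]
  [ 0   0  0     1   2/47 ]
  [ 0   0  0     0  -1/47 ]
  [ 0   0  0     4      0 ]
Subtract 4 times r2 from r4.
  [ 1  -3  1  -7/4   -1/2 ]
  [ 0   0  0     1   2/47 ]
  [ 0   0  0     0  -1/47 ]
  [ 0   0  0     0  -8/47 ]
Multiply r3 by -47.
  [ 1  -3  1  -7/4   -1/2 ]
  [ 0   0  0     1   2/47 ]
  [ 0   0  0     0      1 ]
  [ 0   0  0     0  -8/47 ]
Add 8/47 times r3 to r4.
  [ 1  -3  1  -7/4  -1/2 ]
  [ 0   0  0     1  2/47 ]
  [ 0   0  0     0     1 ]
  [ 0   0  0     0     0 ]
Subtract 2/47 times r3 from r2.
  [ 1  -3  1  -7/4  -1/2 ]
  [ 0   0  0     1     0 ]
  [ 0   0  0     0     1 ]
  [ 0   0  0     0     0 ]
Add 1/2 times r3 to r1.
  [ 1  -3  1  -7/4  0 ]
  [ 0   0  0     1  0 ]
  [ 0   0  0     0  1 ]
  [ 0   0  0     0  0 ]
Add 7/4 times r2 to r1.
  [ 1  -3  1  0  0 ]
  [ 0   0  0  1  0 ]
  [ 0   0  0  0  1 ]
  [ 0   0  0  0  0 ]
Pivot columns are the columns containing a leading 1.

1, 4, 5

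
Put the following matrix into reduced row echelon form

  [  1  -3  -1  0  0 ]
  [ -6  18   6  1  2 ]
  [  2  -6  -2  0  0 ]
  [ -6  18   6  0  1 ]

[[1, -3, -1, 0, 0], [0, 0, 0, 1, 0], [0, 0, 0, 0, 1], [0, 0, 0, 0, 0]]

R2 -> R2 + 6·R1
  [  1  -3  -1  0  0 ]
  [  0   0   0  1  2 ]
  [  2  -6  -2  0  0 ]
  [ -6  18   6  0  1 ]
R3 -> R3 − 2·R1
  [  1  -3  -1  0  0 ]
  [  0   0   0  1  2 ]
  [  0   0   0  0  0 ]
  [ -6  18   6  0  1 ]
R4 -> R4 + 6·R1
  [ 1  -3  -1  0  0 ]
  [ 0   0   0  1  2 ]
  [ 0   0   0  0  0 ]
  [ 0   0   0  0  1 ]
R3 <-> R4
  [ 1  -3  -1  0  0 ]
  [ 0   0   0  1  2 ]
  [ 0   0   0  0  1 ]
  [ 0   0   0  0  0 ]
R2 -> R2 − 2·R3
  [ 1  -3  -1  0  0 ]
  [ 0   0   0  1  0 ]
  [ 0   0   0  0  1 ]
  [ 0   0   0  0  0 ]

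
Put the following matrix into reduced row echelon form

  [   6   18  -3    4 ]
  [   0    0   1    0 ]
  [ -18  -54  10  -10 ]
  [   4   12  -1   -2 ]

[[1, 3, 0, 0], [0, 0, 1, 0], [0, 0, 0, 1], [0, 0, 0, 0]]

ρ1 -> 1/6·ρ1
ρ3 -> ρ3 + 18·ρ1
ρ4 -> ρ4 − 4·ρ1
ρ3 -> ρ3 − ρ2
ρ4 -> ρ4 − ρ2
ρ3 -> 1/2·ρ3
ρ4 -> ρ4 + 14/3·ρ3
ρ1 -> ρ1 − 2/3·ρ3
ρ1 -> ρ1 + 1/2·ρ2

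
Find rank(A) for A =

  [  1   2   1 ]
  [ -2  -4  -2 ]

Add 2 times r1 to r2.
  [ 1  2  1 ]
  [ 0  0  0 ]
The reduced form has 1 nonzero row.

rank = 1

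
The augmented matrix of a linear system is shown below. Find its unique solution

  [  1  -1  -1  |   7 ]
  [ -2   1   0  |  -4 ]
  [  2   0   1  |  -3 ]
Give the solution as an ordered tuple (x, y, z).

(0, -4, -3)

R2 ← R2 + 2·R1
  [ 1  -1  -1  |   7 ]
  [ 0  -1  -2  |  10 ]
  [ 2   0   1  |  -3 ]
R3 ← R3 − 2·R1
  [ 1  -1  -1  |    7 ]
  [ 0  -1  -2  |   10 ]
  [ 0   2   3  |  -17 ]
R2 ← -1·R2
  [ 1  -1  -1  |    7 ]
  [ 0   1   2  |  -10 ]
  [ 0   2   3  |  -17 ]
R3 ← R3 − 2·R2
  [ 1  -1  -1  |    7 ]
  [ 0   1   2  |  -10 ]
  [ 0   0  -1  |    3 ]
R3 ← -1·R3
  [ 1  -1  -1  |    7 ]
  [ 0   1   2  |  -10 ]
  [ 0   0   1  |   -3 ]
R2 ← R2 − 2·R3
  [ 1  -1  -1  |   7 ]
  [ 0   1   0  |  -4 ]
  [ 0   0   1  |  -3 ]
R1 ← R1 + R3
  [ 1  -1  0  |   4 ]
  [ 0   1  0  |  -4 ]
  [ 0   0  1  |  -3 ]
R1 ← R1 + R2
  [ 1  0  0  |   0 ]
  [ 0  1  0  |  -4 ]
  [ 0  0  1  |  -3 ]
Reading off the last column: x = 0, y = -4, z = -3.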